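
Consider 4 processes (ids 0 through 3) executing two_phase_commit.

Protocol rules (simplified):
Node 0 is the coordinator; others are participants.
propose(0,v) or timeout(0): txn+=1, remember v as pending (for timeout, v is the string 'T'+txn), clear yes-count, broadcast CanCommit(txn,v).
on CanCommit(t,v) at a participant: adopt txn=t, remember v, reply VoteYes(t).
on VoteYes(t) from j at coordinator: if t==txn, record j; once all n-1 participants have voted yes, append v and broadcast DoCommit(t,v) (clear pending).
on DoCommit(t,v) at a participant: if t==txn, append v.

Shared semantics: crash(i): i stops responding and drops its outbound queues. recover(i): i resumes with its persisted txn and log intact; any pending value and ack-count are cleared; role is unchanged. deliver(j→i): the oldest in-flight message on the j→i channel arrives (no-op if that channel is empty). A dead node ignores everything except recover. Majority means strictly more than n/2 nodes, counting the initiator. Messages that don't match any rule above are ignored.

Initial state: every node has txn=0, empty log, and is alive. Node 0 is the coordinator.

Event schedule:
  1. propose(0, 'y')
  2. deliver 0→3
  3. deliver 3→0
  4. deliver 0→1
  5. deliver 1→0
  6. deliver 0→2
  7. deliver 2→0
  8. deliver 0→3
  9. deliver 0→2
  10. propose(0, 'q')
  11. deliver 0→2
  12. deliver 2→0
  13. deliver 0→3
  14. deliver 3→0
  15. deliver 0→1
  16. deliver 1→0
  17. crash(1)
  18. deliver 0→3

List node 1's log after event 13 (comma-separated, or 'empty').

empty

e1 propose(0,'y'): 0[coor,t=1,-]
e2 deliver 0→3: 3[part,t=1,-]
e3 deliver 3→0: ·
e4 deliver 0→1: 1[part,t=1,-]
e5 deliver 1→0: ·
e6 deliver 0→2: 2[part,t=1,-]
e7 deliver 2→0: 0[coor,t=1,y]
e8 deliver 0→3: 3[part,t=1,y]
e9 deliver 0→2: 2[part,t=1,y]
e10 propose(0,'q'): 0[coor,t=2,y]
e11 deliver 0→2: 2[part,t=2,y]
e12 deliver 2→0: ·
e13 deliver 0→3: 3[part,t=2,y]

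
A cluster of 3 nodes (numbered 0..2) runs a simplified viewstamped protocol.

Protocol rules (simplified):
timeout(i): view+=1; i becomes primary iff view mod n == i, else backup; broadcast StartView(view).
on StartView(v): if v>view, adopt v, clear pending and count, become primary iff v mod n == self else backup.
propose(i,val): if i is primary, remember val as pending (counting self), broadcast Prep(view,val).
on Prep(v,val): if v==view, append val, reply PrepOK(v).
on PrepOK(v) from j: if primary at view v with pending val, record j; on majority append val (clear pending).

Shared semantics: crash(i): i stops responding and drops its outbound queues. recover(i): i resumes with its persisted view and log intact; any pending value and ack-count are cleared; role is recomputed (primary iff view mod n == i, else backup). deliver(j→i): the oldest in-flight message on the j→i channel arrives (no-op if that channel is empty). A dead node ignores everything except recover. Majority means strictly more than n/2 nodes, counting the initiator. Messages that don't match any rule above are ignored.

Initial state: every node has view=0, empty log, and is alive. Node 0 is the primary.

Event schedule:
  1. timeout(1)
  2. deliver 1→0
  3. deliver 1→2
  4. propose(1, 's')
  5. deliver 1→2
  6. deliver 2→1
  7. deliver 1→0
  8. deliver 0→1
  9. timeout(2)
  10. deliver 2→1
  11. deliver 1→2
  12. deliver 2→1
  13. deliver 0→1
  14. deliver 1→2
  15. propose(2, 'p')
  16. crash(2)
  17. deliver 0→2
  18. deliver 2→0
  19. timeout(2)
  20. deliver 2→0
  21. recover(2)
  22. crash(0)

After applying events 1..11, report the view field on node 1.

2

after 1 — timeout(1): n1:prim/v1/[-]
after 2 — deliver 1→0: n0:back/v1/[-]
after 3 — deliver 1→2: n2:back/v1/[-]
after 4 — propose(1,'s'): ·
after 5 — deliver 1→2: n2:back/v1/[s]
after 6 — deliver 2→1: n1:prim/v1/[s]
after 7 — deliver 1→0: n0:back/v1/[s]
after 8 — deliver 0→1: ·
after 9 — timeout(2): n2:prim/v2/[s]
after 10 — deliver 2→1: n1:back/v2/[s]
after 11 — deliver 1→2: ·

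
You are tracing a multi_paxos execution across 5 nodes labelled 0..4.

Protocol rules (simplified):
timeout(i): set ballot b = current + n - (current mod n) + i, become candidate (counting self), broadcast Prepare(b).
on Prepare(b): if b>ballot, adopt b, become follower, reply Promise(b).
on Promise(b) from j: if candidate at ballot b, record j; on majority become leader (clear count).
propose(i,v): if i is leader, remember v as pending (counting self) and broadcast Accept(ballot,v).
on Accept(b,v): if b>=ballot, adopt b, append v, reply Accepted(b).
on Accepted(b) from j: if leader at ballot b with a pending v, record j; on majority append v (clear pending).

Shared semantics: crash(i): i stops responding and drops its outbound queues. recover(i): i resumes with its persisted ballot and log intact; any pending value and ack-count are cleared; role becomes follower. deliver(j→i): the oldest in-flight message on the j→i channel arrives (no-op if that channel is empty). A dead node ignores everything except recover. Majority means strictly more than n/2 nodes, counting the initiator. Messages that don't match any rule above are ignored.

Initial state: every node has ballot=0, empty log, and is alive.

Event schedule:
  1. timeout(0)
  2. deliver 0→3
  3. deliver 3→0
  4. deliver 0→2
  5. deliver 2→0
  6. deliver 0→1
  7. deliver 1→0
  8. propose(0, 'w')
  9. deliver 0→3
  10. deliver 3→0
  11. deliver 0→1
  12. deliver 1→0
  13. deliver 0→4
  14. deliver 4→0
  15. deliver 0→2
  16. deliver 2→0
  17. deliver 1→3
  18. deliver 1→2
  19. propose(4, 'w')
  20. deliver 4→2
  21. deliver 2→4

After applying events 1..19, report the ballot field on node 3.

5

1. timeout(0):  <0:cand b5 ->
2. deliver 0→3:  <3:foll b5 ->
3. deliver 3→0:  nop
4. deliver 0→2:  <2:foll b5 ->
5. deliver 2→0:  <0:lead b5 ->
6. deliver 0→1:  <1:foll b5 ->
7. deliver 1→0:  nop
8. propose(0,'w'):  nop
9. deliver 0→3:  <3:foll b5 w>
10. deliver 3→0:  nop
11. deliver 0→1:  <1:foll b5 w>
12. deliver 1→0:  <0:lead b5 w>
13. deliver 0→4:  <4:foll b5 ->
14. deliver 4→0:  nop
15. deliver 0→2:  <2:foll b5 w>
16. deliver 2→0:  nop
17. deliver 1→3:  nop
18. deliver 1→2:  nop
19. propose(4,'w'):  nop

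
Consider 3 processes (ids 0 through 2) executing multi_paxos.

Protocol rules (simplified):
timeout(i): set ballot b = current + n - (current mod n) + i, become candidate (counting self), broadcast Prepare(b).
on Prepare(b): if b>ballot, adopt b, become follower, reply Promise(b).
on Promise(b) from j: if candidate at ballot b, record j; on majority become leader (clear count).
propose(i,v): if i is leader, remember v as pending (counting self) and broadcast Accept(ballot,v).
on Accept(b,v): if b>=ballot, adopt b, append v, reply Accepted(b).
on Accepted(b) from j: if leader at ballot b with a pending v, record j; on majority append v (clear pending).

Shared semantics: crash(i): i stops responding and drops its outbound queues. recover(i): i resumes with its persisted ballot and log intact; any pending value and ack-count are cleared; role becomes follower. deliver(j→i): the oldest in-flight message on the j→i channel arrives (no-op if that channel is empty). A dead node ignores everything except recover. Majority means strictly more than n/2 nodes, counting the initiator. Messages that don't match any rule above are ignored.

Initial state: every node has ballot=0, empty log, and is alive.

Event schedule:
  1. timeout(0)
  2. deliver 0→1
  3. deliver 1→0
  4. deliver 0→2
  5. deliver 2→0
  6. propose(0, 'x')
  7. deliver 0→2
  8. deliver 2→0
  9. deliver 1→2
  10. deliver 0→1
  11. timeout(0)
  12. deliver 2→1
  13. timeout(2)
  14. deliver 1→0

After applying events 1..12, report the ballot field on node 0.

6

step 1 timeout(0): 0={cand,b=3,log=-}
step 2 deliver 0→1: 1={foll,b=3,log=-}
step 3 deliver 1→0: 0={lead,b=3,log=-}
step 4 deliver 0→2: 2={foll,b=3,log=-}
step 5 deliver 2→0: —
step 6 propose(0,'x'): —
step 7 deliver 0→2: 2={foll,b=3,log=x}
step 8 deliver 2→0: 0={lead,b=3,log=x}
step 9 deliver 1→2: —
step 10 deliver 0→1: 1={foll,b=3,log=x}
step 11 timeout(0): 0={cand,b=6,log=x}
step 12 deliver 2→1: —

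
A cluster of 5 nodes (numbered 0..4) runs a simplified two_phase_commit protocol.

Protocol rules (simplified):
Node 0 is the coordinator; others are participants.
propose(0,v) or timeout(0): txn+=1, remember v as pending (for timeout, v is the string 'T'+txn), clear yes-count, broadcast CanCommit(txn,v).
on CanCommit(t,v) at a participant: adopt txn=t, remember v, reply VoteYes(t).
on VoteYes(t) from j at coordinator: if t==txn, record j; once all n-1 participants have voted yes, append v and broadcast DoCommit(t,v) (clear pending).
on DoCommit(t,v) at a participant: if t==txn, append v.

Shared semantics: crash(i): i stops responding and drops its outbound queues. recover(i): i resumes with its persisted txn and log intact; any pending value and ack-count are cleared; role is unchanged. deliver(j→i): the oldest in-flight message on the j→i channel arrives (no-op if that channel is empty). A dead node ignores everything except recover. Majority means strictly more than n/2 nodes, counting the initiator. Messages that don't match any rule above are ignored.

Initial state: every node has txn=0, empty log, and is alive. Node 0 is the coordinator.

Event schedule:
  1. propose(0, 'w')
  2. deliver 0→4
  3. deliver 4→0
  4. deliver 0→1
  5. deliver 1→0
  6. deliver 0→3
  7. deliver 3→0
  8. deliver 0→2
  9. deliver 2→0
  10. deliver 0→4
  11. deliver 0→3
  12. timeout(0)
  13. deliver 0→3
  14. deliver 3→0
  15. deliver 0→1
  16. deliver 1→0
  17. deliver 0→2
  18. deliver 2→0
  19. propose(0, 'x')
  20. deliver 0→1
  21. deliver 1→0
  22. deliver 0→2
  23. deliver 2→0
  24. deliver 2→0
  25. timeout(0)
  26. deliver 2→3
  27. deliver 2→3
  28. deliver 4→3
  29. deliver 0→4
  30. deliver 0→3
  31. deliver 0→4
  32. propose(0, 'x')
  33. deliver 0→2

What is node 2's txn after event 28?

[1] propose(0,'w') → N0(coor t1 [-])
[2] deliver 0→4 → N4(part t1 [-])
[3] deliver 4→0 → ∅
[4] deliver 0→1 → N1(part t1 [-])
[5] deliver 1→0 → ∅
[6] deliver 0→3 → N3(part t1 [-])
[7] deliver 3→0 → ∅
[8] deliver 0→2 → N2(part t1 [-])
[9] deliver 2→0 → N0(coor t1 [w])
[10] deliver 0→4 → N4(part t1 [w])
[11] deliver 0→3 → N3(part t1 [w])
[12] timeout(0) → N0(coor t2 [w])
[13] deliver 0→3 → N3(part t2 [w])
[14] deliver 3→0 → ∅
[15] deliver 0→1 → N1(part t1 [w])
[16] deliver 1→0 → ∅
[17] deliver 0→2 → N2(part t1 [w])
[18] deliver 2→0 → ∅
[19] propose(0,'x') → N0(coor t3 [w])
[20] deliver 0→1 → N1(part t2 [w])
[21] deliver 1→0 → ∅
[22] deliver 0→2 → N2(part t2 [w])
[23] deliver 2→0 → ∅
[24] deliver 2→0 → ∅
[25] timeout(0) → N0(coor t4 [w])
[26] deliver 2→3 → ∅
[27] deliver 2→3 → ∅
[28] deliver 4→3 → ∅

2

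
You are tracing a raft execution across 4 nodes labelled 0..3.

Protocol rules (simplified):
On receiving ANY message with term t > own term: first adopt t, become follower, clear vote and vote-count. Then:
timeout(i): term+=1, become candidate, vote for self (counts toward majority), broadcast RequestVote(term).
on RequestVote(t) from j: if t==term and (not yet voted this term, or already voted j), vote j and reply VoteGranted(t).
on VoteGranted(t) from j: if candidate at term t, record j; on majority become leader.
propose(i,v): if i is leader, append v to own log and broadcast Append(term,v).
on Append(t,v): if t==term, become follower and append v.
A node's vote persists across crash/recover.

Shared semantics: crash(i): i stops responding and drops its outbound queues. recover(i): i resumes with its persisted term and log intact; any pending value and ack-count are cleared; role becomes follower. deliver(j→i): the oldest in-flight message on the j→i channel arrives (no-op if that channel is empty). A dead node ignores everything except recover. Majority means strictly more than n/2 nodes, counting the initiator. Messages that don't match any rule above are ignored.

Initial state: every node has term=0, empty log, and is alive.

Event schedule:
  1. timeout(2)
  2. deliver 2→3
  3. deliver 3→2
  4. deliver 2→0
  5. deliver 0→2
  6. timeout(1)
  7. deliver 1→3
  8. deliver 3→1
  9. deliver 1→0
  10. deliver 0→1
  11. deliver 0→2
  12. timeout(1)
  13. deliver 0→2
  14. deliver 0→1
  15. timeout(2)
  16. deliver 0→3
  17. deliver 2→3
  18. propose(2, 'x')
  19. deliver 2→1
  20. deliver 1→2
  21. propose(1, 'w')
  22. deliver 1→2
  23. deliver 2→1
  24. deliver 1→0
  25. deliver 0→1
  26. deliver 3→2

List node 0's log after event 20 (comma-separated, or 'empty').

empty

e1 timeout(2): 2[cand,t=1,-]
e2 deliver 2→3: 3[foll,t=1,-]
e3 deliver 3→2: ·
e4 deliver 2→0: 0[foll,t=1,-]
e5 deliver 0→2: 2[lead,t=1,-]
e6 timeout(1): 1[cand,t=1,-]
e7 deliver 1→3: ·
e8 deliver 3→1: ·
e9 deliver 1→0: ·
e10 deliver 0→1: ·
e11 deliver 0→2: ·
e12 timeout(1): 1[cand,t=2,-]
e13 deliver 0→2: ·
e14 deliver 0→1: ·
e15 timeout(2): 2[cand,t=2,-]
e16 deliver 0→3: ·
e17 deliver 2→3: 3[foll,t=2,-]
e18 propose(2,'x'): ·
e19 deliver 2→1: ·
e20 deliver 1→2: ·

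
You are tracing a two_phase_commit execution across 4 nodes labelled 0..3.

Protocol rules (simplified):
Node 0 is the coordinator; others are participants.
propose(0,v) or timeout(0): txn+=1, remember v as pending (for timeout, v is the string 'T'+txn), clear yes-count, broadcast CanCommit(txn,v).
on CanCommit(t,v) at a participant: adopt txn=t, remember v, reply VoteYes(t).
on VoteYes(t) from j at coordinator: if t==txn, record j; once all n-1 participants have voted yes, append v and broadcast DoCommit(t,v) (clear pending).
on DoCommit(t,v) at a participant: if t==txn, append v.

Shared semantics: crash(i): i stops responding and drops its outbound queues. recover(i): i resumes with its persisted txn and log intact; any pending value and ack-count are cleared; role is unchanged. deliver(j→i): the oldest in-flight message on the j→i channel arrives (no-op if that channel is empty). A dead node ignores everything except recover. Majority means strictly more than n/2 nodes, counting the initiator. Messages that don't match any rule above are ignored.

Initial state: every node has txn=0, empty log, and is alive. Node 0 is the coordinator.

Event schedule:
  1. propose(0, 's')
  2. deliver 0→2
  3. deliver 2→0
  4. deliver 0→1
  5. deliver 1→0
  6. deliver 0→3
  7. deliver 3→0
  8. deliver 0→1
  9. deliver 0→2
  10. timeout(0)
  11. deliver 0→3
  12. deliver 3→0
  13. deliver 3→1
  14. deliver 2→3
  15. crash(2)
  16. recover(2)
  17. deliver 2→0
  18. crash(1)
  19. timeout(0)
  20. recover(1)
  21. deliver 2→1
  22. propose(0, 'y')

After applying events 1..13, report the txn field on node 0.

after 1 — propose(0,'s'): n0:coor/t1/[-]
after 2 — deliver 0→2: n2:part/t1/[-]
after 3 — deliver 2→0: ·
after 4 — deliver 0→1: n1:part/t1/[-]
after 5 — deliver 1→0: ·
after 6 — deliver 0→3: n3:part/t1/[-]
after 7 — deliver 3→0: n0:coor/t1/[s]
after 8 — deliver 0→1: n1:part/t1/[s]
after 9 — deliver 0→2: n2:part/t1/[s]
after 10 — timeout(0): n0:coor/t2/[s]
after 11 — deliver 0→3: n3:part/t1/[s]
after 12 — deliver 3→0: ·
after 13 — deliver 3→1: ·

2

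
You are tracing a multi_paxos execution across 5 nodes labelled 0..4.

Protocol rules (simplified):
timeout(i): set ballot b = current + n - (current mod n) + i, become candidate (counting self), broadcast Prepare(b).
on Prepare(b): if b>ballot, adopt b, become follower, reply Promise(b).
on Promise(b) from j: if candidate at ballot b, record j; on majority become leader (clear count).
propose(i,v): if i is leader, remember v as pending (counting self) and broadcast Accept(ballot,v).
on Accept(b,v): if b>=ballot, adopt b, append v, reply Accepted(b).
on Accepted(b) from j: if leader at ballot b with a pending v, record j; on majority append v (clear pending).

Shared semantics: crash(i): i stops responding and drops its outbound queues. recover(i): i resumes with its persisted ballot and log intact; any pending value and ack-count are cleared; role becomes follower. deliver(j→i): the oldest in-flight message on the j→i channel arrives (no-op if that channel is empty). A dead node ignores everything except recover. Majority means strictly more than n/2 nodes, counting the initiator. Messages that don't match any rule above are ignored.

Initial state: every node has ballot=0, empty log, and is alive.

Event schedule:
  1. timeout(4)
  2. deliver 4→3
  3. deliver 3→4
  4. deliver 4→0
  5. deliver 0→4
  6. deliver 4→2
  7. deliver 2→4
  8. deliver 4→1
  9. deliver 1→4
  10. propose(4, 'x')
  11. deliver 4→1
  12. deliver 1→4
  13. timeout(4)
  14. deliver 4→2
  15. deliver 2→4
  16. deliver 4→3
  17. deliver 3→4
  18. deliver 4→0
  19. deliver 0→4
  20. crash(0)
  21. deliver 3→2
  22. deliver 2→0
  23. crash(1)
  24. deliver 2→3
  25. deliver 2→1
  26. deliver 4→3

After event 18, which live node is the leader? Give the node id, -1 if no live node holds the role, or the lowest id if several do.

e1 timeout(4): 4[cand,b=9,-]
e2 deliver 4→3: 3[foll,b=9,-]
e3 deliver 3→4: ·
e4 deliver 4→0: 0[foll,b=9,-]
e5 deliver 0→4: 4[lead,b=9,-]
e6 deliver 4→2: 2[foll,b=9,-]
e7 deliver 2→4: ·
e8 deliver 4→1: 1[foll,b=9,-]
e9 deliver 1→4: ·
e10 propose(4,'x'): ·
e11 deliver 4→1: 1[foll,b=9,x]
e12 deliver 1→4: ·
e13 timeout(4): 4[cand,b=14,-]
e14 deliver 4→2: 2[foll,b=9,x]
e15 deliver 2→4: ·
e16 deliver 4→3: 3[foll,b=9,x]
e17 deliver 3→4: ·
e18 deliver 4→0: 0[foll,b=9,x]

-1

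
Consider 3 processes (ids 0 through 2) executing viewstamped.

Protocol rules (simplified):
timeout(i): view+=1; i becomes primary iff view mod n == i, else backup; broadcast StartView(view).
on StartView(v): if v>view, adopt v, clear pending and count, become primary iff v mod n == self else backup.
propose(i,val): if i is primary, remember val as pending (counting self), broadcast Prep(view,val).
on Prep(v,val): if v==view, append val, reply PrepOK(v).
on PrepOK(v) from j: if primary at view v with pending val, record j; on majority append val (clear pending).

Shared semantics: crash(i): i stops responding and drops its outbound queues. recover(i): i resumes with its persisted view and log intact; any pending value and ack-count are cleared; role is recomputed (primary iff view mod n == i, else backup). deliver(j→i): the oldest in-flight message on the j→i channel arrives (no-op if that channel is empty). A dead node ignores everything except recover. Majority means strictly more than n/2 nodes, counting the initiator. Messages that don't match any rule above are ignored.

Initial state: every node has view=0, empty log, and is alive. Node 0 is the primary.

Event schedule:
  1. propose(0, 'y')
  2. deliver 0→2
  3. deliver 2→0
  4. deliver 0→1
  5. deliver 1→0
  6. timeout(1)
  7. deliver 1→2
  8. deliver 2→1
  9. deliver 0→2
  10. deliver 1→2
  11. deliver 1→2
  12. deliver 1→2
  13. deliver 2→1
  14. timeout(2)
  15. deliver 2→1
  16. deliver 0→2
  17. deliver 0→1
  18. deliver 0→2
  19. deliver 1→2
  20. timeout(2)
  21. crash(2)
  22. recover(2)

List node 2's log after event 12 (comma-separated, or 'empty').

e1 propose(0,'y'): ·
e2 deliver 0→2: 2[back,v=0,y]
e3 deliver 2→0: 0[prim,v=0,y]
e4 deliver 0→1: 1[back,v=0,y]
e5 deliver 1→0: ·
e6 timeout(1): 1[prim,v=1,y]
e7 deliver 1→2: 2[back,v=1,y]
e8 deliver 2→1: ·
e9 deliver 0→2: ·
e10 deliver 1→2: ·
e11 deliver 1→2: ·
e12 deliver 1→2: ·

y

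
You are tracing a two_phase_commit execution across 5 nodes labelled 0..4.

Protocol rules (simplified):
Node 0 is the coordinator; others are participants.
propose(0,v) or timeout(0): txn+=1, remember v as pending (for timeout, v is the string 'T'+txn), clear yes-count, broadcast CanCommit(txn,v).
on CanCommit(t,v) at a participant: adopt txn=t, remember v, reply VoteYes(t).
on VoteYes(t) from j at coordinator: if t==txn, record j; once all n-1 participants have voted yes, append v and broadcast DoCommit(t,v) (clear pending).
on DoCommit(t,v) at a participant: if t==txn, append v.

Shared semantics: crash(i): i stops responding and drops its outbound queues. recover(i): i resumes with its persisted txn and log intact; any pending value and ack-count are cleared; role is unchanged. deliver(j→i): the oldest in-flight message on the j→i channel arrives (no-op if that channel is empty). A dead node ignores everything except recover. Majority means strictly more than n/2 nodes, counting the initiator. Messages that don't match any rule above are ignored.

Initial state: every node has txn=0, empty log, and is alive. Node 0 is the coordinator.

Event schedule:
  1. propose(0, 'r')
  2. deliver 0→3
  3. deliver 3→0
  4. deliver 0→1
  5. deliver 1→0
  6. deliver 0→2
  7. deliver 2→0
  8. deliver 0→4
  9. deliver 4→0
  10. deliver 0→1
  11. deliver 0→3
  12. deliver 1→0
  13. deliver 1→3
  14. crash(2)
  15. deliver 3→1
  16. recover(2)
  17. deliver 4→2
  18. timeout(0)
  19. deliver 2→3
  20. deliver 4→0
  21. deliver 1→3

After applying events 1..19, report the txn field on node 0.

after 1 — propose(0,'r'): n0:coor/t1/[-]
after 2 — deliver 0→3: n3:part/t1/[-]
after 3 — deliver 3→0: ·
after 4 — deliver 0→1: n1:part/t1/[-]
after 5 — deliver 1→0: ·
after 6 — deliver 0→2: n2:part/t1/[-]
after 7 — deliver 2→0: ·
after 8 — deliver 0→4: n4:part/t1/[-]
after 9 — deliver 4→0: n0:coor/t1/[r]
after 10 — deliver 0→1: n1:part/t1/[r]
after 11 — deliver 0→3: n3:part/t1/[r]
after 12 — deliver 1→0: ·
after 13 — deliver 1→3: ·
after 14 — crash(2): n2:✗part/t1/[-]
after 15 — deliver 3→1: ·
after 16 — recover(2): n2:part/t1/[-]
after 17 — deliver 4→2: ·
after 18 — timeout(0): n0:coor/t2/[r]
after 19 — deliver 2→3: ·

2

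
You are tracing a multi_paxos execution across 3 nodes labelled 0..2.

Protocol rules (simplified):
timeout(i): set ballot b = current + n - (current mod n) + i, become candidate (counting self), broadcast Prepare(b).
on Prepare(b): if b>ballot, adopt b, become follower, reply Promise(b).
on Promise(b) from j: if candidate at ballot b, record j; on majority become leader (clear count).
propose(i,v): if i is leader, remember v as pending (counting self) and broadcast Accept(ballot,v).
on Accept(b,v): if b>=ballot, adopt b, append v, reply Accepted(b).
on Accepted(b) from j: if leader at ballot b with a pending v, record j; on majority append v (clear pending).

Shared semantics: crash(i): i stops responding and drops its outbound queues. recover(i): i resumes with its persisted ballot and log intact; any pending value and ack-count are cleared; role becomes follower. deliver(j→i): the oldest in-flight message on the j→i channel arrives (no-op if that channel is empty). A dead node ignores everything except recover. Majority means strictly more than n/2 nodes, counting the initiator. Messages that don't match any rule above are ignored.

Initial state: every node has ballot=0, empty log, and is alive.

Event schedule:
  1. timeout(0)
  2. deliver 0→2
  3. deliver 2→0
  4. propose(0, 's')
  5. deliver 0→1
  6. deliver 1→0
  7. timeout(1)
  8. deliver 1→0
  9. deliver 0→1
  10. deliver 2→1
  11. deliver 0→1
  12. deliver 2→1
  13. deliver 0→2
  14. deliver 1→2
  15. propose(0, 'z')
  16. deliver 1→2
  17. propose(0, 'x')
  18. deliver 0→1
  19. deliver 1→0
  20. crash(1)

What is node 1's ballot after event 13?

[1] timeout(0) → N0(cand b3 [-])
[2] deliver 0→2 → N2(foll b3 [-])
[3] deliver 2→0 → N0(lead b3 [-])
[4] propose(0,'s') → ∅
[5] deliver 0→1 → N1(foll b3 [-])
[6] deliver 1→0 → ∅
[7] timeout(1) → N1(cand b7 [-])
[8] deliver 1→0 → N0(foll b7 [-])
[9] deliver 0→1 → ∅
[10] deliver 2→1 → ∅
[11] deliver 0→1 → N1(lead b7 [-])
[12] deliver 2→1 → ∅
[13] deliver 0→2 → N2(foll b3 [s])

7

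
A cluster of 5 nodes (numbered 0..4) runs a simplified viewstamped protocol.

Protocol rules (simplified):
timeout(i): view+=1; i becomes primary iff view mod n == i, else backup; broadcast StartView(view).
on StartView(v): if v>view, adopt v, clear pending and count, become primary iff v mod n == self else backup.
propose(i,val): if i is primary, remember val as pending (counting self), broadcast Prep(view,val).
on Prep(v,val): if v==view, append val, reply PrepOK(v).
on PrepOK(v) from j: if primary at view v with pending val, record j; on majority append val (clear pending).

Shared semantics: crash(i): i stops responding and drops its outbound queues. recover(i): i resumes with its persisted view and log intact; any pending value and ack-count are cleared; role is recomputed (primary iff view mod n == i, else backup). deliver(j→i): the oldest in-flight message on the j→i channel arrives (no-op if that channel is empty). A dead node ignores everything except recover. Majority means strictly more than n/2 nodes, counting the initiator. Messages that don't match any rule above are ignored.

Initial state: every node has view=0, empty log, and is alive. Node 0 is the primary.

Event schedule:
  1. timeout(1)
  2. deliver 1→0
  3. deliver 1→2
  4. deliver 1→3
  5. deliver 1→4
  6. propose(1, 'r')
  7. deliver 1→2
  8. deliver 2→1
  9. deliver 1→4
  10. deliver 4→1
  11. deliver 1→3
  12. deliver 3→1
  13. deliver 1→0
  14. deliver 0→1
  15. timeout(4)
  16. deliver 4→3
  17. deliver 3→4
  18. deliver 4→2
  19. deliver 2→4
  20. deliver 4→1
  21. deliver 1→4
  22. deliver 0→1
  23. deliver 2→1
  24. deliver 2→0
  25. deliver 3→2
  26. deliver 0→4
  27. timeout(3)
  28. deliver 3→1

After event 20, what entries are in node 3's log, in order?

[1] timeout(1) → N1(prim v1 [-])
[2] deliver 1→0 → N0(back v1 [-])
[3] deliver 1→2 → N2(back v1 [-])
[4] deliver 1→3 → N3(back v1 [-])
[5] deliver 1→4 → N4(back v1 [-])
[6] propose(1,'r') → ∅
[7] deliver 1→2 → N2(back v1 [r])
[8] deliver 2→1 → ∅
[9] deliver 1→4 → N4(back v1 [r])
[10] deliver 4→1 → N1(prim v1 [r])
[11] deliver 1→3 → N3(back v1 [r])
[12] deliver 3→1 → ∅
[13] deliver 1→0 → N0(back v1 [r])
[14] deliver 0→1 → ∅
[15] timeout(4) → N4(back v2 [r])
[16] deliver 4→3 → N3(back v2 [r])
[17] deliver 3→4 → ∅
[18] deliver 4→2 → N2(prim v2 [r])
[19] deliver 2→4 → ∅
[20] deliver 4→1 → N1(back v2 [r])

r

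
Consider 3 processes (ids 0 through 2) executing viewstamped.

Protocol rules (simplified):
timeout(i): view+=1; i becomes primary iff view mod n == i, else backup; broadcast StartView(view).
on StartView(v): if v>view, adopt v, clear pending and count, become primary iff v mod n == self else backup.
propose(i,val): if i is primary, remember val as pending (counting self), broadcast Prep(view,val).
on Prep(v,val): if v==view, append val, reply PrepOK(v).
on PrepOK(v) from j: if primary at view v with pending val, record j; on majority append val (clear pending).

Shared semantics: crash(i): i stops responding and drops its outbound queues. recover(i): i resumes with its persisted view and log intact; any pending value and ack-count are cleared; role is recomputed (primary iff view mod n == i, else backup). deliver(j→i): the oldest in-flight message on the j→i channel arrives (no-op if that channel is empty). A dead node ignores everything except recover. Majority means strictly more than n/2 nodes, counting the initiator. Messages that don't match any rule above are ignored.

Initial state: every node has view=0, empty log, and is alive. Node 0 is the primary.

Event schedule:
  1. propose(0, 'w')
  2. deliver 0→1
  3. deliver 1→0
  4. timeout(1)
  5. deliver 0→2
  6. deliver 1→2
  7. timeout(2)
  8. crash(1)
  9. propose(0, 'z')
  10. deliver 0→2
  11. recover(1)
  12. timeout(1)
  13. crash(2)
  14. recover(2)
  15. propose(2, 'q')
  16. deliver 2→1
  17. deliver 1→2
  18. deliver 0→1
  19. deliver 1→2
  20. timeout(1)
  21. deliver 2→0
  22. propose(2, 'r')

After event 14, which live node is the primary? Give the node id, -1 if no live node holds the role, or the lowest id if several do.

[1] propose(0,'w') → ∅
[2] deliver 0→1 → N1(back v0 [w])
[3] deliver 1→0 → N0(prim v0 [w])
[4] timeout(1) → N1(prim v1 [w])
[5] deliver 0→2 → N2(back v0 [w])
[6] deliver 1→2 → N2(back v1 [w])
[7] timeout(2) → N2(prim v2 [w])
[8] crash(1) → N1(✗prim v1 [w])
[9] propose(0,'z') → ∅
[10] deliver 0→2 → ∅
[11] recover(1) → N1(prim v1 [w])
[12] timeout(1) → N1(back v2 [w])
[13] crash(2) → N2(✗prim v2 [w])
[14] recover(2) → N2(prim v2 [w])

0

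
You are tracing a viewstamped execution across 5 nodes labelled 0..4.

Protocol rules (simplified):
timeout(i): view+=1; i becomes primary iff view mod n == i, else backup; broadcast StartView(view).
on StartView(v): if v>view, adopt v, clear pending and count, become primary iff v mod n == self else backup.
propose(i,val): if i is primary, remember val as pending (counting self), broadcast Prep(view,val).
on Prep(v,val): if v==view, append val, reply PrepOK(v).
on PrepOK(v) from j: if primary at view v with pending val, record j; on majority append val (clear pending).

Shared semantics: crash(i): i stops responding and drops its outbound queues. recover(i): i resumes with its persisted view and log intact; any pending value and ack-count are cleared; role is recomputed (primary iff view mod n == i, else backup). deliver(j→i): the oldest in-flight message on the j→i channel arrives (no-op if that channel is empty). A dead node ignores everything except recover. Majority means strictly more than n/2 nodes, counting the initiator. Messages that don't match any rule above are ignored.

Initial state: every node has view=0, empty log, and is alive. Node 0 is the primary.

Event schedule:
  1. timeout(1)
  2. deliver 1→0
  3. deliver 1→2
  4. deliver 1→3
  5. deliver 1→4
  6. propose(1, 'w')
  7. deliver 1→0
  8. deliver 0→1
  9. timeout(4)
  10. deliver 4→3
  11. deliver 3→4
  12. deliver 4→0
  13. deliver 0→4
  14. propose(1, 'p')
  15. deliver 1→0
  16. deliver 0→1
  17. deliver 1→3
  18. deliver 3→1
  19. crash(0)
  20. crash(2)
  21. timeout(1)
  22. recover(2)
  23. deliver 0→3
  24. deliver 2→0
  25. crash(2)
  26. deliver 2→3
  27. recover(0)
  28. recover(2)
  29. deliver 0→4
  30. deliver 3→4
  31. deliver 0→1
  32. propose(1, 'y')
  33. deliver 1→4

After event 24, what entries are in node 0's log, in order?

w

step 1 timeout(1): 1={prim,v=1,log=-}
step 2 deliver 1→0: 0={back,v=1,log=-}
step 3 deliver 1→2: 2={back,v=1,log=-}
step 4 deliver 1→3: 3={back,v=1,log=-}
step 5 deliver 1→4: 4={back,v=1,log=-}
step 6 propose(1,'w'): —
step 7 deliver 1→0: 0={back,v=1,log=w}
step 8 deliver 0→1: —
step 9 timeout(4): 4={back,v=2,log=-}
step 10 deliver 4→3: 3={back,v=2,log=-}
step 11 deliver 3→4: —
step 12 deliver 4→0: 0={back,v=2,log=w}
step 13 deliver 0→4: —
step 14 propose(1,'p'): —
step 15 deliver 1→0: —
step 16 deliver 0→1: —
step 17 deliver 1→3: —
step 18 deliver 3→1: —
step 19 crash(0): 0={✗back,v=2,log=w}
step 20 crash(2): 2={✗back,v=1,log=-}
step 21 timeout(1): 1={back,v=2,log=-}
step 22 recover(2): 2={back,v=1,log=-}
step 23 deliver 0→3: —
step 24 deliver 2→0: —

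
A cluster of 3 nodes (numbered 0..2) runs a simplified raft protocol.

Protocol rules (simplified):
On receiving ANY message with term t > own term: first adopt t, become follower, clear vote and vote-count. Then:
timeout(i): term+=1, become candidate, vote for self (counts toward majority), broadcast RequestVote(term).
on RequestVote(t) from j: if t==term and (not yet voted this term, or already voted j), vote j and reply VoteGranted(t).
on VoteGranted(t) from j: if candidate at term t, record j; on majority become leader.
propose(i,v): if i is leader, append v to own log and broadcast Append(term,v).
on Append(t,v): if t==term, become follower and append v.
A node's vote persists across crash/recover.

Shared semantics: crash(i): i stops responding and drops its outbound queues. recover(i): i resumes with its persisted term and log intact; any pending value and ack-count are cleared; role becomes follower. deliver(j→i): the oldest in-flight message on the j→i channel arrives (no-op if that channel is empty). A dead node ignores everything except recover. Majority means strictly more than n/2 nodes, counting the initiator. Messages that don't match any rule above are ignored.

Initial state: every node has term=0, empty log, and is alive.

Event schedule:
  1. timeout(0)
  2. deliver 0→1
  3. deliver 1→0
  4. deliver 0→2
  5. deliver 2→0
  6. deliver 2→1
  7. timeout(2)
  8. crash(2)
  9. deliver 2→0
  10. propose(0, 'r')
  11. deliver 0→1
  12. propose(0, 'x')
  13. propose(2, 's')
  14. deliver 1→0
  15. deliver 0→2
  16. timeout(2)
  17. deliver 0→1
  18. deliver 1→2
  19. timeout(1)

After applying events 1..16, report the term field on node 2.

step 1 timeout(0): 0={cand,t=1,log=-}
step 2 deliver 0→1: 1={foll,t=1,log=-}
step 3 deliver 1→0: 0={lead,t=1,log=-}
step 4 deliver 0→2: 2={foll,t=1,log=-}
step 5 deliver 2→0: —
step 6 deliver 2→1: —
step 7 timeout(2): 2={cand,t=2,log=-}
step 8 crash(2): 2={✗cand,t=2,log=-}
step 9 deliver 2→0: —
step 10 propose(0,'r'): 0={lead,t=1,log=r}
step 11 deliver 0→1: 1={foll,t=1,log=r}
step 12 propose(0,'x'): 0={lead,t=1,log=r,x}
step 13 propose(2,'s'): —
step 14 deliver 1→0: —
step 15 deliver 0→2: —
step 16 timeout(2): —

2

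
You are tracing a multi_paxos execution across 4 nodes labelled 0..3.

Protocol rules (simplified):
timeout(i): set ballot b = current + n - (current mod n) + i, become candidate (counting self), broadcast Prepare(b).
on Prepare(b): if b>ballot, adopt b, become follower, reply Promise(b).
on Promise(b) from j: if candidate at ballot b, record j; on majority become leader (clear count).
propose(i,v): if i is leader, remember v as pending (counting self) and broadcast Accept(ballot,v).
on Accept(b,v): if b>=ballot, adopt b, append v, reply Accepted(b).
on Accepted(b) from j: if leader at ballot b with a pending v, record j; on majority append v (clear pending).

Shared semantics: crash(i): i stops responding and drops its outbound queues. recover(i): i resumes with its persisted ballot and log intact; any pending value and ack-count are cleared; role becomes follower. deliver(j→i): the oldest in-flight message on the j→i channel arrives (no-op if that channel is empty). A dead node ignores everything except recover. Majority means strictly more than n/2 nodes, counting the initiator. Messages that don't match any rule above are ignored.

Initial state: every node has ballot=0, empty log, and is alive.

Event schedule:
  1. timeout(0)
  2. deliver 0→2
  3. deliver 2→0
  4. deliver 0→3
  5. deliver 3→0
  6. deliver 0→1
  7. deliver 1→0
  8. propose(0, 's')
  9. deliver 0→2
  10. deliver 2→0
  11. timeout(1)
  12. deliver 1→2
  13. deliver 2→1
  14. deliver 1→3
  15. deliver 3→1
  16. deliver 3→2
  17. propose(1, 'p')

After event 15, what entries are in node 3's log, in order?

[1] timeout(0) → N0(cand b4 [-])
[2] deliver 0→2 → N2(foll b4 [-])
[3] deliver 2→0 → ∅
[4] deliver 0→3 → N3(foll b4 [-])
[5] deliver 3→0 → N0(lead b4 [-])
[6] deliver 0→1 → N1(foll b4 [-])
[7] deliver 1→0 → ∅
[8] propose(0,'s') → ∅
[9] deliver 0→2 → N2(foll b4 [s])
[10] deliver 2→0 → ∅
[11] timeout(1) → N1(cand b9 [-])
[12] deliver 1→2 → N2(foll b9 [s])
[13] deliver 2→1 → ∅
[14] deliver 1→3 → N3(foll b9 [-])
[15] deliver 3→1 → N1(lead b9 [-])

empty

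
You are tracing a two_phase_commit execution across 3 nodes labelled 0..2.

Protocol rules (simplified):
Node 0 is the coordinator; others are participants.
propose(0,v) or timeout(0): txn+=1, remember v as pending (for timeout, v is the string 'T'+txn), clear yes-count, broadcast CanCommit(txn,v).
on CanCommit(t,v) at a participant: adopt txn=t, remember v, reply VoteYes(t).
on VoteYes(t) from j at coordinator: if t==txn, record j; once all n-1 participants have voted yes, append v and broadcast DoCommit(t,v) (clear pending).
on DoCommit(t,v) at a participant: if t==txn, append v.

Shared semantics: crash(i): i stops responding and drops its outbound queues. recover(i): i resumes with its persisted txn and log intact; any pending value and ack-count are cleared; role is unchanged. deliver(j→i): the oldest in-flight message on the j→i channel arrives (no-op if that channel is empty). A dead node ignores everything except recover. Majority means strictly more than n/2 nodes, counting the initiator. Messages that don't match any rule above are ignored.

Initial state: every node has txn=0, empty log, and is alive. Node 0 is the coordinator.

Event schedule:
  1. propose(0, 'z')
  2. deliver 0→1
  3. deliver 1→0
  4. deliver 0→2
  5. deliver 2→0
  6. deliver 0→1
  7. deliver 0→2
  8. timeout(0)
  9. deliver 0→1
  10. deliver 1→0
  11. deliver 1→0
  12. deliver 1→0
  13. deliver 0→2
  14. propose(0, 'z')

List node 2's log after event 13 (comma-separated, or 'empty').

after 1 — propose(0,'z'): n0:coor/t1/[-]
after 2 — deliver 0→1: n1:part/t1/[-]
after 3 — deliver 1→0: ·
after 4 — deliver 0→2: n2:part/t1/[-]
after 5 — deliver 2→0: n0:coor/t1/[z]
after 6 — deliver 0→1: n1:part/t1/[z]
after 7 — deliver 0→2: n2:part/t1/[z]
after 8 — timeout(0): n0:coor/t2/[z]
after 9 — deliver 0→1: n1:part/t2/[z]
after 10 — deliver 1→0: ·
after 11 — deliver 1→0: ·
after 12 — deliver 1→0: ·
after 13 — deliver 0→2: n2:part/t2/[z]

z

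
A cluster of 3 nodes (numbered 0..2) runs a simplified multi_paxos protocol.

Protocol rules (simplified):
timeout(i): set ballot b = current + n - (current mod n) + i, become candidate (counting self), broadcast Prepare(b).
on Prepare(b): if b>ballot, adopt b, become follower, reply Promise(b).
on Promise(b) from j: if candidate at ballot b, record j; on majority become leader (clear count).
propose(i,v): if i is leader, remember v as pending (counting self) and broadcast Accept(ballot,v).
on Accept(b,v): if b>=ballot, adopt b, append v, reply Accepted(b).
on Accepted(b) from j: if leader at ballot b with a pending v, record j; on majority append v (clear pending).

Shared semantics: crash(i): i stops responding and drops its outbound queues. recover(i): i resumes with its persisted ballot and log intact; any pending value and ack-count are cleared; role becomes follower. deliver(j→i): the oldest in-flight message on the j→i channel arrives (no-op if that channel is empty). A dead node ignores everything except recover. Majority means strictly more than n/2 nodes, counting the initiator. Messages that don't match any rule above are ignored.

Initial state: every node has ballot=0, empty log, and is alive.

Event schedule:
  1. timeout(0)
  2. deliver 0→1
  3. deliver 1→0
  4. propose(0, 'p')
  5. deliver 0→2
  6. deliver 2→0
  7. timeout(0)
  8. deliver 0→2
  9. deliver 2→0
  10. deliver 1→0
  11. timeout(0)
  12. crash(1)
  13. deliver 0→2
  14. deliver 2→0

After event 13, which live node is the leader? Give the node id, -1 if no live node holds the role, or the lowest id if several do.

-1

1. timeout(0):  <0:cand b3 ->
2. deliver 0→1:  <1:foll b3 ->
3. deliver 1→0:  <0:lead b3 ->
4. propose(0,'p'):  nop
5. deliver 0→2:  <2:foll b3 ->
6. deliver 2→0:  nop
7. timeout(0):  <0:cand b6 ->
8. deliver 0→2:  <2:foll b3 p>
9. deliver 2→0:  nop
10. deliver 1→0:  nop
11. timeout(0):  <0:cand b9 ->
12. crash(1):  <1:✗foll b3 ->
13. deliver 0→2:  <2:foll b6 p>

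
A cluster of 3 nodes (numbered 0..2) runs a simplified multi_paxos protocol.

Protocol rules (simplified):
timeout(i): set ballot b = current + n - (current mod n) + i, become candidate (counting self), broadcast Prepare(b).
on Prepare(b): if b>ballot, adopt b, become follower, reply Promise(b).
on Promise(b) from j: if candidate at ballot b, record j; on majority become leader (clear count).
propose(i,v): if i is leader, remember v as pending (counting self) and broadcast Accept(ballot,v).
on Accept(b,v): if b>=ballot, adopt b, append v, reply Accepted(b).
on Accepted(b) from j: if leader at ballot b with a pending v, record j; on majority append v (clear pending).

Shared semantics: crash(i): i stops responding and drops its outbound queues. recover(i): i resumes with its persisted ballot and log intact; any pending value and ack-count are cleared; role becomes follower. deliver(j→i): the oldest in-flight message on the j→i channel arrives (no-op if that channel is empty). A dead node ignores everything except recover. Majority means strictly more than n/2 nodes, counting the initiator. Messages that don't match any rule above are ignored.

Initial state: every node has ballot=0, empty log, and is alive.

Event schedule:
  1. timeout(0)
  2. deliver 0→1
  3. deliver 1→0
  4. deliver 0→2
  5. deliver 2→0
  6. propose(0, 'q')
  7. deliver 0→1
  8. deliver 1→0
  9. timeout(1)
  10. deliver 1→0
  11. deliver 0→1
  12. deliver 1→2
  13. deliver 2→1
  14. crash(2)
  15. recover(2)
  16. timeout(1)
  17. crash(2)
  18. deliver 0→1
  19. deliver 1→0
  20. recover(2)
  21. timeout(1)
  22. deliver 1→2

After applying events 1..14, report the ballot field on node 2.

7

[1] timeout(0) → N0(cand b3 [-])
[2] deliver 0→1 → N1(foll b3 [-])
[3] deliver 1→0 → N0(lead b3 [-])
[4] deliver 0→2 → N2(foll b3 [-])
[5] deliver 2→0 → ∅
[6] propose(0,'q') → ∅
[7] deliver 0→1 → N1(foll b3 [q])
[8] deliver 1→0 → N0(lead b3 [q])
[9] timeout(1) → N1(cand b7 [q])
[10] deliver 1→0 → N0(foll b7 [q])
[11] deliver 0→1 → N1(lead b7 [q])
[12] deliver 1→2 → N2(foll b7 [-])
[13] deliver 2→1 → ∅
[14] crash(2) → N2(✗foll b7 [-])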